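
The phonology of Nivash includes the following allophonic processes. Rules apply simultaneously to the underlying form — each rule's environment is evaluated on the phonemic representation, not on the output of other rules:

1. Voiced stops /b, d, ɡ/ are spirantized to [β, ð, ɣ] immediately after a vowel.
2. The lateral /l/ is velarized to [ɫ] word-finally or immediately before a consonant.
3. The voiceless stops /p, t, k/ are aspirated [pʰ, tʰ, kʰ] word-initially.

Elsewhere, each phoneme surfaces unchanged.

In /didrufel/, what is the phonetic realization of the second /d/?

[ð]

/d/ (between /i/ and /r/) occurs immediately after a vowel → [ð] by rule 1.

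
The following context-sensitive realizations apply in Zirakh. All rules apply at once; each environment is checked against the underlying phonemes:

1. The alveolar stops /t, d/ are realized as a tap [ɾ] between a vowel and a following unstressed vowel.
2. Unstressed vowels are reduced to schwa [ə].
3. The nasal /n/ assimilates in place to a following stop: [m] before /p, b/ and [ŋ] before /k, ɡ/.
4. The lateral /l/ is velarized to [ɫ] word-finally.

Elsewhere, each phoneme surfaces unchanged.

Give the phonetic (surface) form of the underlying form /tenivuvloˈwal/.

/t/ (word-initial): rule 1 targets it, but not between a vowel and a following unstressed vowel → unchanged [t].
/e/ — between /t/ and /n/, in an unstressed syllable — surfaces as [ə] (rule 2).
/n/ (between /e/ and /i/) is in the target of rule 3 but the environment (before a labial or velar stop) is not met → [n].
/i/ (between /n/ and /v/) occurs in an unstressed syllable → [ə] by rule 2.
Rule 2 applies to /u/ (between /v/ and /v/: in an unstressed syllable) → [ə].
/l/ (between /v/ and /o/): rule 4 targets it, but not word-finally → unchanged [l].
Rule 2 applies to /o/ (between /l/ and /w/: in an unstressed syllable) → [ə].
/a/ (between /w/ and /l/) fails the environment for rule 2, so it stays [a].
/l/ (word-final): word-finally, so rule 4 applies → [ɫ].

[tənəvəvləˈwaɫ]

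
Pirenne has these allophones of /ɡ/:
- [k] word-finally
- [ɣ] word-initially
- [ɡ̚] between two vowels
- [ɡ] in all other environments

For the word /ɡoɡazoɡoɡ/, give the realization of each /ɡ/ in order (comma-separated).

[ɣ], [ɡ̚], [ɡ̚], [k]

Occurrence 1 (position 1): word-initially → [ɣ].
Occurrence 2 (position 3): between two vowels → [ɡ̚].
Occurrence 3 (position 7): between two vowels → [ɡ̚].
Occurrence 4 (position 9): word-finally → [k].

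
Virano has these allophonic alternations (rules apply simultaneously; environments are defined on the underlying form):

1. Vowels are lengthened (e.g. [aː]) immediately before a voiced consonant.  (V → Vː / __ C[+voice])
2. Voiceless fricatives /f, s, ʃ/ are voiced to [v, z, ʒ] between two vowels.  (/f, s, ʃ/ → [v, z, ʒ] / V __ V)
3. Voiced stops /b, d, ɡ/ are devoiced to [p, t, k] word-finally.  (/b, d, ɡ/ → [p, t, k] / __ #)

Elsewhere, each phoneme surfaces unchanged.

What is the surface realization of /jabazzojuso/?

[jaːbaːzzoːjuzo]

/j/ (word-initial) is unaffected → [j].
/a/ (between /j/ and /b/): before a voiced consonant, so rule 1 applies → [aː].
/b/ (between /a/ and /a/): rule 3 targets it, but not word-finally → unchanged [b].
Rule 1 applies to /a/ (between /b/ and /z/: before a voiced consonant) → [aː].
/z/ (between /a/ and /z/) is unaffected → [z].
/z/ stays [z].
/o/ — between /z/ and /j/, before a voiced consonant — surfaces as [oː] (rule 1).
/j/ stays [j].
/u/ — between /j/ and /s/; rule 1 does not apply here → [u].
/s/ (between /u/ and /o/): between two vowels, so rule 2 applies → [z].
/o/ — word-final; rule 1 does not apply here → [o].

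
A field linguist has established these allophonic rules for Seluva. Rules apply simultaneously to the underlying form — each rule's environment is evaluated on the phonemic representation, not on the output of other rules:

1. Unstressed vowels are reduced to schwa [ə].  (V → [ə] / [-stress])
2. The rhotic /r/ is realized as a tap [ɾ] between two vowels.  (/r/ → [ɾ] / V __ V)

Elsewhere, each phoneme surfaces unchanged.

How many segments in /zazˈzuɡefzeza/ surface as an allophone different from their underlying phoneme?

4

Segments that undergo a rule: /a/ → [ə] (rule 1); /e/ → [ə] (rule 1); /e/ → [ə] (rule 1); /a/ → [ə] (rule 1).
All other segments surface unchanged.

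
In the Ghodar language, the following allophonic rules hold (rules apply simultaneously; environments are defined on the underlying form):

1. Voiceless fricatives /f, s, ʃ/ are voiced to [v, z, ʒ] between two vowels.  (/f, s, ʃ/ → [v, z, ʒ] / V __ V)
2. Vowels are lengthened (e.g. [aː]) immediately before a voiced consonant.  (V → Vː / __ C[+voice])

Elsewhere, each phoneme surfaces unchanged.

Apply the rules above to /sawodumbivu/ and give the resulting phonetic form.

/s/ (word-initial) fails the environment for rule 1, so it stays [s].
/a/ (between /s/ and /w/): before a voiced consonant, so rule 2 applies → [aː].
/w/ stays [w].
Rule 2 applies to /o/ (between /w/ and /d/: before a voiced consonant) → [oː].
/d/ (between /o/ and /u/): no rule targets it → [d].
Rule 2 applies to /u/ (between /d/ and /m/: before a voiced consonant) → [uː].
/m/ (between /u/ and /b/) is unaffected → [m].
/b/ stays [b].
/i/ (between /b/ and /v/): before a voiced consonant, so rule 2 applies → [iː].
/v/ (between /i/ and /u/): no rule targets it → [v].
/u/ — word-final; rule 2 does not apply here → [u].

[saːwoːduːmbiːvu]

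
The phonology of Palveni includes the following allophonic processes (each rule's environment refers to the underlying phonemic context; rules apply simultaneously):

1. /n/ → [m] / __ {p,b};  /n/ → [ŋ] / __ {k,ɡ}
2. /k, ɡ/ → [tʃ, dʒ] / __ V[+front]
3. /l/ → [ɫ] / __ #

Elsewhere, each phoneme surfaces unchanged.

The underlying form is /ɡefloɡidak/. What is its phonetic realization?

[dʒeflodʒidak]

/ɡ/ (word-initial) occurs before a front vowel → [dʒ] by rule 2.
/e/ stays [e].
/f/ (between /e/ and /l/) is unaffected → [f].
/l/ (between /f/ and /o/) is in the target of rule 3 but the environment (word-finally) is not met → [l].
/o/ (between /l/ and /ɡ/) is unaffected → [o].
/ɡ/ — between /o/ and /i/, before a front vowel — surfaces as [dʒ] (rule 2).
/i/ stays [i].
/d/ (between /i/ and /a/) is unaffected → [d].
/a/ — not in any rule's target class → [a].
/k/ (word-final): rule 2 targets it, but not before a front vowel → unchanged [k].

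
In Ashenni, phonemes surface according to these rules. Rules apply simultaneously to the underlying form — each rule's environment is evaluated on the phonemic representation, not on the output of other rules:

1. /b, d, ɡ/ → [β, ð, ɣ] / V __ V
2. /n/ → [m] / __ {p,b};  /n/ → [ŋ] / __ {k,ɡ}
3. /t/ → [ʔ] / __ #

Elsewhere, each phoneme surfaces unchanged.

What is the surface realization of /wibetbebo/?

Rule 1 applies to /b/ (between /i/ and /e/: between two vowels) → [β].
/t/ — between /e/ and /b/; rule 3 does not apply here → [t].
/b/ (between /t/ and /e/) is in the target of rule 1 but the environment (between two vowels) is not met → [b].
/b/ (between /e/ and /o/): between two vowels, so rule 1 applies → [β].

[wiβetbeβo]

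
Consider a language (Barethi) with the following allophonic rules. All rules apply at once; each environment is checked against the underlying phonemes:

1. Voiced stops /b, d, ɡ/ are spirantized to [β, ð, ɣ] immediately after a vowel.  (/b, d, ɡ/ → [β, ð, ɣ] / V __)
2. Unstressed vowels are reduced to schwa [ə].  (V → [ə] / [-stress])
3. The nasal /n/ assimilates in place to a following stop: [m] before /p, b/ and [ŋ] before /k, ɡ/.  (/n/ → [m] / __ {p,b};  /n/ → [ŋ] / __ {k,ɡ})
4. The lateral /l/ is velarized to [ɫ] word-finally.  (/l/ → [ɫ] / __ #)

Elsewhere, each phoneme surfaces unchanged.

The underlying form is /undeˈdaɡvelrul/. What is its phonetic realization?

[əndəˈðaɣvəlrəɫ]

Rule 2 applies to /u/ (word-initial: in an unstressed syllable) → [ə].
/n/ — between /u/ and /d/; rule 3 does not apply here → [n].
/d/ (between /n/ and /e/) is in the target of rule 1 but the environment (immediately after a vowel) is not met → [d].
/e/ — between /d/ and /d/, in an unstressed syllable — surfaces as [ə] (rule 2).
/d/ (between /e/ and /a/) occurs immediately after a vowel → [ð] by rule 1.
/a/ (between /d/ and /ɡ/) fails the environment for rule 2, so it stays [a].
/ɡ/ (between /a/ and /v/): immediately after a vowel, so rule 1 applies → [ɣ].
/v/ (between /ɡ/ and /e/): no rule targets it → [v].
/e/ (between /v/ and /l/): in an unstressed syllable, so rule 2 applies → [ə].
/l/ (between /e/ and /r/) is in the target of rule 4 but the environment (word-finally) is not met → [l].
/r/ stays [r].
/u/ (between /r/ and /l/): in an unstressed syllable, so rule 2 applies → [ə].
/l/ meets the environment for rule 4 (word-finally) → [ɫ].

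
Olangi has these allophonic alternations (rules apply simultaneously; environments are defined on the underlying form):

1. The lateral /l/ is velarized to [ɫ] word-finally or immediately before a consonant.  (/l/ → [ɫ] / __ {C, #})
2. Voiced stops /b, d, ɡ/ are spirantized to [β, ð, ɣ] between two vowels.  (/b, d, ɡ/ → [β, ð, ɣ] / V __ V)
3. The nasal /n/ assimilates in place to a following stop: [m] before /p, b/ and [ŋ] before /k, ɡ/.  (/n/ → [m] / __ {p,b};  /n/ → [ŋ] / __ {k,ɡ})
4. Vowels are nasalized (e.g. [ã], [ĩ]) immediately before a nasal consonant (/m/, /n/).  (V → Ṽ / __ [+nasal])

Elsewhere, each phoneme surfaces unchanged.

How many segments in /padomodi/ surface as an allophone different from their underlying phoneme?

3

Segments that undergo a rule: /d/ → [ð] (rule 2); /o/ → [õ] (rule 4); /d/ → [ð] (rule 2).
All other segments surface unchanged.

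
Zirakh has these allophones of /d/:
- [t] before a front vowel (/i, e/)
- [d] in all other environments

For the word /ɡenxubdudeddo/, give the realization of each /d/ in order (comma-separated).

[d], [t], [d], [d]

Occurrence 1 (position 7): no conditioning environment matches → elsewhere allophone [d].
Occurrence 2 (position 9): before a front vowel (/i, e/) → [t].
Occurrence 3 (position 11): no conditioning environment matches → elsewhere allophone [d].
Occurrence 4 (position 12): no conditioning environment matches → elsewhere allophone [d].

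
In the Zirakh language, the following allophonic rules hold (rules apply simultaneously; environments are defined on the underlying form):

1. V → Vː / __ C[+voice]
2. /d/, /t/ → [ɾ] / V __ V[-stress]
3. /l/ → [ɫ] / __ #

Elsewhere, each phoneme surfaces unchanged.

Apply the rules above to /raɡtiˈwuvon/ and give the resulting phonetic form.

/r/ — not in any rule's target class → [r].
/a/ meets the environment for rule 1 (before a voiced consonant) → [aː].
/ɡ/ (between /a/ and /t/): no rule targets it → [ɡ].
/t/ (between /ɡ/ and /i/) is in the target of rule 2 but the environment (between a vowel and a following unstressed vowel) is not met → [t].
/i/ (between /t/ and /w/) occurs before a voiced consonant → [iː] by rule 1.
/w/ (between /i/ and /u/) is unaffected → [w].
/u/ (between /w/ and /v/): before a voiced consonant, so rule 1 applies → [uː].
/v/ stays [v].
/o/ meets the environment for rule 1 (before a voiced consonant) → [oː].
/n/ — not in any rule's target class → [n].

[raːɡtiːˈwuːvoːn]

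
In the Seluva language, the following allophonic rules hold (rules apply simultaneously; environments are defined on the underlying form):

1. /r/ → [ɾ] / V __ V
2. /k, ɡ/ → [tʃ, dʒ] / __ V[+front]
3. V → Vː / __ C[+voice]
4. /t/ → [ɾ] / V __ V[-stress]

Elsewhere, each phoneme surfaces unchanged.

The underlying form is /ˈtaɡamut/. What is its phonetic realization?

/t/ (word-initial) is in the target of rule 4 but the environment (between a vowel and a following unstressed vowel) is not met → [t].
/a/ — between /t/ and /ɡ/, before a voiced consonant — surfaces as [aː] (rule 3).
/ɡ/ (between /a/ and /a/) fails the environment for rule 2, so it stays [ɡ].
Rule 3 applies to /a/ (between /ɡ/ and /m/: before a voiced consonant) → [aː].
/m/ — not in any rule's target class → [m].
/u/ (between /m/ and /t/) fails the environment for rule 3, so it stays [u].
/t/ (word-final): rule 4 targets it, but not between a vowel and a following unstressed vowel → unchanged [t].

[ˈtaːɡaːmut]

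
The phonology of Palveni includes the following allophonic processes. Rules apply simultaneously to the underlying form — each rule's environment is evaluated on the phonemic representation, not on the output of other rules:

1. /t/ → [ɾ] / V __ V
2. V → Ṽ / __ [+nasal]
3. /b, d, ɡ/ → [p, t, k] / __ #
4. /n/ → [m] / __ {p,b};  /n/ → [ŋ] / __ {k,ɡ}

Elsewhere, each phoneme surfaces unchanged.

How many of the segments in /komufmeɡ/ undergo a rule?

2

Segments that undergo a rule: /o/ → [õ] (rule 2); /ɡ/ → [k] (rule 3).
All other segments surface unchanged.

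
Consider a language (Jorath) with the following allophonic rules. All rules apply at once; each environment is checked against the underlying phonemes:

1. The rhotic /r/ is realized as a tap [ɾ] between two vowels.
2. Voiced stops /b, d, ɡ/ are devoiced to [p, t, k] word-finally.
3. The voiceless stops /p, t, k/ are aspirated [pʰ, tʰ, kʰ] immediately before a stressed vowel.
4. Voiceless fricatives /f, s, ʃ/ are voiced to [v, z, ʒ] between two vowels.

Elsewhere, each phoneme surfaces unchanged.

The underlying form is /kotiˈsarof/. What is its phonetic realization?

[kotiˈzaɾof]

/k/ (word-initial): rule 3 targets it, but not immediately before a stressed vowel → unchanged [k].
/o/ (between /k/ and /t/) is unaffected → [o].
/t/ (between /o/ and /i/) fails the environment for rule 3, so it stays [t].
/i/ — not in any rule's target class → [i].
/s/ (between /i/ and /a/): between two vowels, so rule 4 applies → [z].
/a/ — not in any rule's target class → [a].
/r/ (between /a/ and /o/): between two vowels, so rule 1 applies → [ɾ].
/o/ stays [o].
/f/ (word-final) fails the environment for rule 4, so it stays [f].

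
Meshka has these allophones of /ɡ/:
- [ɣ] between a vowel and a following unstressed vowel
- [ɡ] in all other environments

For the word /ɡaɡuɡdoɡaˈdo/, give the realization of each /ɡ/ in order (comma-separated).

[ɡ], [ɣ], [ɡ], [ɣ]

Occurrence 1 (position 1): no conditioning environment matches → elsewhere allophone [ɡ].
Occurrence 2 (position 3): between a vowel and a following unstressed vowel → [ɣ].
Occurrence 3 (position 5): no conditioning environment matches → elsewhere allophone [ɡ].
Occurrence 4 (position 8): between a vowel and a following unstressed vowel → [ɣ].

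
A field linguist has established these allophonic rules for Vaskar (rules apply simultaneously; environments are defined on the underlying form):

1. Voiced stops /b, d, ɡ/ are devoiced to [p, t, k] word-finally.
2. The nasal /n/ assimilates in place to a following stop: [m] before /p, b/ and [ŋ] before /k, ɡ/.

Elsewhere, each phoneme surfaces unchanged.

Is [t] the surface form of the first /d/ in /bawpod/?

/d/ — word-final, word-finally — surfaces as [t] (rule 1).
The actual realization is [t], which matches [t].

Yes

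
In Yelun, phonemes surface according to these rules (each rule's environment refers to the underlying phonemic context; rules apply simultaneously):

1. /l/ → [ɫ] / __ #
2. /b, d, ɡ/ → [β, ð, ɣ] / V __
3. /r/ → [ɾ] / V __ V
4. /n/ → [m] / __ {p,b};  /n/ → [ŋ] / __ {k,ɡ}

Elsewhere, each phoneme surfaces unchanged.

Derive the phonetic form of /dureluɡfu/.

[duɾeluɣfu]

/d/ (word-initial): rule 2 targets it, but not immediately after a vowel → unchanged [d].
Rule 3 applies to /r/ (between /u/ and /e/: between two vowels) → [ɾ].
/l/ (between /e/ and /u/) fails the environment for rule 1, so it stays [l].
/ɡ/ — between /u/ and /f/, immediately after a vowel — surfaces as [ɣ] (rule 2).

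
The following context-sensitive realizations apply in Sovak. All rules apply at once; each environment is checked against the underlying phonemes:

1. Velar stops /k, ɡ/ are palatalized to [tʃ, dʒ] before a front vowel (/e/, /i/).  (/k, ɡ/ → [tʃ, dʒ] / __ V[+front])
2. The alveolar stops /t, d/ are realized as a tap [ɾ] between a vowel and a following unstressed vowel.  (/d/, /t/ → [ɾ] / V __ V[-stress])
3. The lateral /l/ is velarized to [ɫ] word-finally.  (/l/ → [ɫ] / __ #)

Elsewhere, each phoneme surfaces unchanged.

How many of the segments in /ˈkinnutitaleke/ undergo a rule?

Segments that undergo a rule: /k/ → [tʃ] (rule 1); /t/ → [ɾ] (rule 2); /t/ → [ɾ] (rule 2); /k/ → [tʃ] (rule 1).
All other segments surface unchanged.

4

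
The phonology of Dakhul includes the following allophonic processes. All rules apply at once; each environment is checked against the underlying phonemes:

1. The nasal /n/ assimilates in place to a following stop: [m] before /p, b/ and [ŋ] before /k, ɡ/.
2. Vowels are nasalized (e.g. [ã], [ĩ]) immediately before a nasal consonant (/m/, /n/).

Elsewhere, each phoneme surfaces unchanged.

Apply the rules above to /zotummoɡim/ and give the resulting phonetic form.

[zotũmmoɡĩm]

/z/ (word-initial) is unaffected → [z].
/o/ — between /z/ and /t/; rule 2 does not apply here → [o].
/t/ (between /o/ and /u/) is unaffected → [t].
/u/ (between /t/ and /m/) occurs before a nasal consonant → [ũ] by rule 2.
/m/ stays [m].
/m/ (between /m/ and /o/): no rule targets it → [m].
/o/ (between /m/ and /ɡ/) fails the environment for rule 2, so it stays [o].
/ɡ/ — not in any rule's target class → [ɡ].
/i/ — between /ɡ/ and /m/, before a nasal consonant — surfaces as [ĩ] (rule 2).
/m/ stays [m].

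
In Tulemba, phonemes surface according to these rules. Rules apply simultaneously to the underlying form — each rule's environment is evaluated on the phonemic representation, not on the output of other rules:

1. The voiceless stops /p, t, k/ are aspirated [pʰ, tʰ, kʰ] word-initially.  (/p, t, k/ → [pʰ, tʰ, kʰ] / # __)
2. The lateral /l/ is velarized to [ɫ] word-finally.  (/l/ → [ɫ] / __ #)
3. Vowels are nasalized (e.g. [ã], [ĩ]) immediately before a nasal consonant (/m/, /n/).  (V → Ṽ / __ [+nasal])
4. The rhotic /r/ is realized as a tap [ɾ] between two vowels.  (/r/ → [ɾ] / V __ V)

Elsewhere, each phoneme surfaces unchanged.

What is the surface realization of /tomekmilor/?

[tʰõmekmilor]

/t/ — word-initial, word-initially — surfaces as [tʰ] (rule 1).
/o/ meets the environment for rule 3 (before a nasal consonant) → [õ].
/e/ (between /m/ and /k/): rule 3 targets it, but not before a nasal consonant → unchanged [e].
/k/ — between /e/ and /m/; rule 1 does not apply here → [k].
/i/ (between /m/ and /l/): rule 3 targets it, but not before a nasal consonant → unchanged [i].
/l/ (between /i/ and /o/) is in the target of rule 2 but the environment (word-finally) is not met → [l].
/o/ (between /l/ and /r/) is in the target of rule 3 but the environment (before a nasal consonant) is not met → [o].
/r/ (word-final) fails the environment for rule 4, so it stays [r].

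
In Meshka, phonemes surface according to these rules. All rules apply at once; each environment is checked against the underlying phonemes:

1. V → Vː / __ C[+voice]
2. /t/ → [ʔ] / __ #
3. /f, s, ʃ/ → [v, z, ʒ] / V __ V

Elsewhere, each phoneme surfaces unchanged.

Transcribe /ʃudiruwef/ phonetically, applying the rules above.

/ʃ/ (word-initial): rule 3 targets it, but not between two vowels → unchanged [ʃ].
/u/ — between /ʃ/ and /d/, before a voiced consonant — surfaces as [uː] (rule 1).
Rule 1 applies to /i/ (between /d/ and /r/: before a voiced consonant) → [iː].
Rule 1 applies to /u/ (between /r/ and /w/: before a voiced consonant) → [uː].
/e/ (between /w/ and /f/): rule 1 targets it, but not before a voiced consonant → unchanged [e].
/f/ (word-final) fails the environment for rule 3, so it stays [f].

[ʃuːdiːruːwef]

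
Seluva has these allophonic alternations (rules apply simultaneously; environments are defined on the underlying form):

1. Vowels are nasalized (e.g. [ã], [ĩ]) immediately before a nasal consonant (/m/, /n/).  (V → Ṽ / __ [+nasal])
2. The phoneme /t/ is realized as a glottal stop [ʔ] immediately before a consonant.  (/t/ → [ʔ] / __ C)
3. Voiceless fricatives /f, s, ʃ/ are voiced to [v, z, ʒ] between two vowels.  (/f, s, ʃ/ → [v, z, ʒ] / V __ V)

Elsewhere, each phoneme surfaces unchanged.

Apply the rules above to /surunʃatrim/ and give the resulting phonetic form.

/s/ (word-initial) fails the environment for rule 3, so it stays [s].
/u/ (between /s/ and /r/): rule 1 targets it, but not before a nasal consonant → unchanged [u].
/u/ meets the environment for rule 1 (before a nasal consonant) → [ũ].
/ʃ/ — between /n/ and /a/; rule 3 does not apply here → [ʃ].
/a/ (between /ʃ/ and /t/) is in the target of rule 1 but the environment (before a nasal consonant) is not met → [a].
/t/ meets the environment for rule 2 (immediately before a consonant) → [ʔ].
/i/ — between /r/ and /m/, before a nasal consonant — surfaces as [ĩ] (rule 1).

[surũnʃaʔrĩm]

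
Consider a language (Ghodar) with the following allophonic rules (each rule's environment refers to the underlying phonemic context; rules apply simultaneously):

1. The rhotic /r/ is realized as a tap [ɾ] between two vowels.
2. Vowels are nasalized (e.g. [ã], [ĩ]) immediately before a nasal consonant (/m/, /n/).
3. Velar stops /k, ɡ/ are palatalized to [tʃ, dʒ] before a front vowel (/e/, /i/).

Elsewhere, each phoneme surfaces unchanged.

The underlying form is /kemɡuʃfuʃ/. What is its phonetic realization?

/k/ (word-initial) occurs before a front vowel → [tʃ] by rule 3.
/e/ — between /k/ and /m/, before a nasal consonant — surfaces as [ẽ] (rule 2).
/m/ (between /e/ and /ɡ/): no rule targets it → [m].
/ɡ/ (between /m/ and /u/): rule 3 targets it, but not before a front vowel → unchanged [ɡ].
/u/ (between /ɡ/ and /ʃ/) fails the environment for rule 2, so it stays [u].
/ʃ/ stays [ʃ].
/f/ (between /ʃ/ and /u/) is unaffected → [f].
/u/ — between /f/ and /ʃ/; rule 2 does not apply here → [u].
/ʃ/ stays [ʃ].

[tʃẽmɡuʃfuʃ]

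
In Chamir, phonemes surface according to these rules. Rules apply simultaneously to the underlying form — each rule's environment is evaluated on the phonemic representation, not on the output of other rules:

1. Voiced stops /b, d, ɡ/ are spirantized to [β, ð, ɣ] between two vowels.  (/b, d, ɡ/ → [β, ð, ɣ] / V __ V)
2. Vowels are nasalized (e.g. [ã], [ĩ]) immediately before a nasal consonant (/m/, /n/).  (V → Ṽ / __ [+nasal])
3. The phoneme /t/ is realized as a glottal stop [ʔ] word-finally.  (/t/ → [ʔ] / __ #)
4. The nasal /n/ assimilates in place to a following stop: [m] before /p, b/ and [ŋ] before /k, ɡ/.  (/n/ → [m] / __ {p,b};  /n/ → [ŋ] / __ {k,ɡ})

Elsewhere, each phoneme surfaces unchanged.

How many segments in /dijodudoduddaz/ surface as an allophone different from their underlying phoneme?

Segments that undergo a rule: /d/ → [ð] (rule 1); /d/ → [ð] (rule 1); /d/ → [ð] (rule 1).
All other segments surface unchanged.

3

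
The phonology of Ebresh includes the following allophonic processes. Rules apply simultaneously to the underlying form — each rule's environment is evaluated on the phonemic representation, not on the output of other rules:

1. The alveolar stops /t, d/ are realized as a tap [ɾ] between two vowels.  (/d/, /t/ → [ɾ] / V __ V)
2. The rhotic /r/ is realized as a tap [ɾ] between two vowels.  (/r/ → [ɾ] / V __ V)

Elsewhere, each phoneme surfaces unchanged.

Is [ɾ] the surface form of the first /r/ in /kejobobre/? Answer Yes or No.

/r/ — between /b/ and /e/; rule 2 does not apply here → [r].
The actual realization is [r], not [ɾ].

No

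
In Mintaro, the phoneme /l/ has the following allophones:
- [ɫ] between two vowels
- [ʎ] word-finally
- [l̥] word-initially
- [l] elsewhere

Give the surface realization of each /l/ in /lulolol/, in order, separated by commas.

Occurrence 1 (position 1): word-initially → [l̥].
Occurrence 2 (position 3): between two vowels → [ɫ].
Occurrence 3 (position 5): between two vowels → [ɫ].
Occurrence 4 (position 7): word-finally → [ʎ].

[l̥], [ɫ], [ɫ], [ʎ]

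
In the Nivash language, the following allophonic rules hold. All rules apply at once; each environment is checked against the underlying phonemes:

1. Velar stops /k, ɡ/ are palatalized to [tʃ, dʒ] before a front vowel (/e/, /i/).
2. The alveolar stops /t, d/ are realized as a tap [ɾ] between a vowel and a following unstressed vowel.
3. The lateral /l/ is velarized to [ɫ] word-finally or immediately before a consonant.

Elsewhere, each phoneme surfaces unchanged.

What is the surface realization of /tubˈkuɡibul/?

[tubˈkudʒibuɫ]

/t/ (word-initial): rule 2 targets it, but not between a vowel and a following unstressed vowel → unchanged [t].
/k/ (between /b/ and /u/) is in the target of rule 1 but the environment (before a front vowel) is not met → [k].
/ɡ/ (between /u/ and /i/): before a front vowel, so rule 1 applies → [dʒ].
/l/ — word-final, word-finally or immediately before a consonant — surfaces as [ɫ] (rule 3).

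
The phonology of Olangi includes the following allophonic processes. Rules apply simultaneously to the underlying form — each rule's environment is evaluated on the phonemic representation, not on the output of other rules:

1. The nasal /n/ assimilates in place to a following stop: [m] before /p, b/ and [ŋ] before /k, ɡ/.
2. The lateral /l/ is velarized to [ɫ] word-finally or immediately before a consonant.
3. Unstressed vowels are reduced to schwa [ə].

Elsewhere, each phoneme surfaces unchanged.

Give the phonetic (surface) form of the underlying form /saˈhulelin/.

Rule 3 applies to /a/ (between /s/ and /h/: in an unstressed syllable) → [ə].
/u/ (between /h/ and /l/) fails the environment for rule 3, so it stays [u].
/l/ (between /u/ and /e/): rule 2 targets it, but not word-finally or immediately before a consonant → unchanged [l].
/e/ — between /l/ and /l/, in an unstressed syllable — surfaces as [ə] (rule 3).
/l/ (between /e/ and /i/): rule 2 targets it, but not word-finally or immediately before a consonant → unchanged [l].
/i/ — between /l/ and /n/, in an unstressed syllable — surfaces as [ə] (rule 3).
/n/ (word-final) fails the environment for rule 1, so it stays [n].

[səˈhulələn]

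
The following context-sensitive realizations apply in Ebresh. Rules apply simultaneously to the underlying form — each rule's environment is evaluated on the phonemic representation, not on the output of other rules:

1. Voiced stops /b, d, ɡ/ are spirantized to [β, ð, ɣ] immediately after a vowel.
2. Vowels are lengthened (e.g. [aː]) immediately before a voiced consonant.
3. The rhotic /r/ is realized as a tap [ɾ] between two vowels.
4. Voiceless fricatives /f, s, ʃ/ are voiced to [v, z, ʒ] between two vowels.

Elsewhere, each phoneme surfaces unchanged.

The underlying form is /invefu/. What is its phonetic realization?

Rule 2 applies to /i/ (word-initial: before a voiced consonant) → [iː].
/n/ — not in any rule's target class → [n].
/v/ — not in any rule's target class → [v].
/e/ (between /v/ and /f/) fails the environment for rule 2, so it stays [e].
/f/ meets the environment for rule 4 (between two vowels) → [v].
/u/ — word-final; rule 2 does not apply here → [u].

[iːnvevu]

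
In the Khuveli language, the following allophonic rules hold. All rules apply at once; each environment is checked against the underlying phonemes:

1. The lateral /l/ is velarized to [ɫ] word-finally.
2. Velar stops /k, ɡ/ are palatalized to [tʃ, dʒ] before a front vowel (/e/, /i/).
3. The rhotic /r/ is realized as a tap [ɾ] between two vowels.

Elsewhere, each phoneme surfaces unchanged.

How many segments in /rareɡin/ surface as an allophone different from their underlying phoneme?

2

Segments that undergo a rule: /r/ → [ɾ] (rule 3); /ɡ/ → [dʒ] (rule 2).
All other segments surface unchanged.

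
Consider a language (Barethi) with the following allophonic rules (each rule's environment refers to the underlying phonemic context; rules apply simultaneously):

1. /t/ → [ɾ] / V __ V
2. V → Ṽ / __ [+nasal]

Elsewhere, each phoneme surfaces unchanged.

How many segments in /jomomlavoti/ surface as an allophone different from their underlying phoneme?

3

Segments that undergo a rule: /o/ → [õ] (rule 2); /o/ → [õ] (rule 2); /t/ → [ɾ] (rule 1).
All other segments surface unchanged.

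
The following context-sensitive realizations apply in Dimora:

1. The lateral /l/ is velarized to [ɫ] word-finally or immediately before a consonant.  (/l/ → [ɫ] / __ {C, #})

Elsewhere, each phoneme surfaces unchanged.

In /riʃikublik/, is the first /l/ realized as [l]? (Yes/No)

/l/ — between /b/ and /i/; rule 1 does not apply here → [l].
The actual realization is [l], which matches [l].

Yes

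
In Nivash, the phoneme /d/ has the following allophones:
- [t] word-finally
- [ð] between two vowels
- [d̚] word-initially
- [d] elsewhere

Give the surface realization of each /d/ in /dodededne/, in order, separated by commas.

Occurrence 1 (position 1): word-initially → [d̚].
Occurrence 2 (position 3): between two vowels → [ð].
Occurrence 3 (position 5): between two vowels → [ð].
Occurrence 4 (position 7): no conditioning environment matches → elsewhere allophone [d].

[d̚], [ð], [ð], [d]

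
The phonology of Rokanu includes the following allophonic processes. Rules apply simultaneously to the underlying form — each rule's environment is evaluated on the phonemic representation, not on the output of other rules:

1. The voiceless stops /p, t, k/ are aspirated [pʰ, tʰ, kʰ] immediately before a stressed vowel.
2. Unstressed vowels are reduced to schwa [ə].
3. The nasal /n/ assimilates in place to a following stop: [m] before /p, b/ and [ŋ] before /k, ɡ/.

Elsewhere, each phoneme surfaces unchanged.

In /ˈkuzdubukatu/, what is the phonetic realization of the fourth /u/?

/u/ (word-final) occurs in an unstressed syllable → [ə] by rule 2.

[ə]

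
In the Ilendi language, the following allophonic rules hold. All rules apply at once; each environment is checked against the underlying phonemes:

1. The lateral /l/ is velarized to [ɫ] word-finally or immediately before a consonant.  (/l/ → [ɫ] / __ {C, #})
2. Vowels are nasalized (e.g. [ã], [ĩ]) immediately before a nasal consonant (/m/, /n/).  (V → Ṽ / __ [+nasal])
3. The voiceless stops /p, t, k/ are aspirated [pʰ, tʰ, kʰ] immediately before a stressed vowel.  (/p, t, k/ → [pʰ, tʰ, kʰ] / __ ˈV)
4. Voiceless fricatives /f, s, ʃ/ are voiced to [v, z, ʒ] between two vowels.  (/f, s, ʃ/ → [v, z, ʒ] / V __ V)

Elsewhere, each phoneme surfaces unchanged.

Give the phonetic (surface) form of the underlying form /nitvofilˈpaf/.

[nitvoviɫˈpʰaf]

/n/ — not in any rule's target class → [n].
/i/ (between /n/ and /t/) fails the environment for rule 2, so it stays [i].
/t/ — between /i/ and /v/; rule 3 does not apply here → [t].
/v/ (between /t/ and /o/): no rule targets it → [v].
/o/ (between /v/ and /f/): rule 2 targets it, but not before a nasal consonant → unchanged [o].
Rule 4 applies to /f/ (between /o/ and /i/: between two vowels) → [v].
/i/ (between /f/ and /l/) is in the target of rule 2 but the environment (before a nasal consonant) is not met → [i].
/l/ (between /i/ and /p/): word-finally or immediately before a consonant, so rule 1 applies → [ɫ].
/p/ meets the environment for rule 3 (immediately before a stressed vowel) → [pʰ].
/a/ (between /p/ and /f/): rule 2 targets it, but not before a nasal consonant → unchanged [a].
/f/ (word-final) is in the target of rule 4 but the environment (between two vowels) is not met → [f].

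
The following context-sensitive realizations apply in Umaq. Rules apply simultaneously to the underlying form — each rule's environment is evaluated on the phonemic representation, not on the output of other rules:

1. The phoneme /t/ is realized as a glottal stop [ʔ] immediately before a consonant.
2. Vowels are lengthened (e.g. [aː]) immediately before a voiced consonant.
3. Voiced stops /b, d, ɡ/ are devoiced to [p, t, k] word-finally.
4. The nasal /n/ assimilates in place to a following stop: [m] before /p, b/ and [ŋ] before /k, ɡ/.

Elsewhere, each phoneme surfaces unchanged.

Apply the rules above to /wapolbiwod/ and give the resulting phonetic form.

[wapoːlbiːwoːt]

/w/ stays [w].
/a/ (between /w/ and /p/) fails the environment for rule 2, so it stays [a].
/p/ (between /a/ and /o/) is unaffected → [p].
/o/ — between /p/ and /l/, before a voiced consonant — surfaces as [oː] (rule 2).
/l/ stays [l].
/b/ (between /l/ and /i/) fails the environment for rule 3, so it stays [b].
/i/ (between /b/ and /w/): before a voiced consonant, so rule 2 applies → [iː].
/w/ — not in any rule's target class → [w].
/o/ (between /w/ and /d/) occurs before a voiced consonant → [oː] by rule 2.
Rule 3 applies to /d/ (word-final: word-finally) → [t].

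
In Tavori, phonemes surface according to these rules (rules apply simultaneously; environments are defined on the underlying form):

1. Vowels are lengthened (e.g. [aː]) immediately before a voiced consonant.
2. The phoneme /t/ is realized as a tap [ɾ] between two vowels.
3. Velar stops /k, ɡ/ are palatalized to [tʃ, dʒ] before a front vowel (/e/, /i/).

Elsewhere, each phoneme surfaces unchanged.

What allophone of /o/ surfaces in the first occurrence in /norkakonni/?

[oː]

Rule 1 applies to /o/ (between /n/ and /r/: before a voiced consonant) → [oː].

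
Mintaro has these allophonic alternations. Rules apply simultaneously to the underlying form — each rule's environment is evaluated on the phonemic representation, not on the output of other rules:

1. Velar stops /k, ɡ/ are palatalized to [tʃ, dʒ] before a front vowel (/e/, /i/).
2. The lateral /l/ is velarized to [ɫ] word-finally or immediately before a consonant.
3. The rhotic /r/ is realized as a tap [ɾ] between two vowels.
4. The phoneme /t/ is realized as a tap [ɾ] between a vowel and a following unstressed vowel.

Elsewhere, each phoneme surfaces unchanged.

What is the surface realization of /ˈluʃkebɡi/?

/l/ (word-initial) fails the environment for rule 2, so it stays [l].
/u/ — not in any rule's target class → [u].
/ʃ/ stays [ʃ].
/k/ (between /ʃ/ and /e/): before a front vowel, so rule 1 applies → [tʃ].
/e/ (between /k/ and /b/): no rule targets it → [e].
/b/ (between /e/ and /ɡ/) is unaffected → [b].
/ɡ/ (between /b/ and /i/) occurs before a front vowel → [dʒ] by rule 1.
/i/ (word-final) is unaffected → [i].

[ˈluʃtʃebdʒi]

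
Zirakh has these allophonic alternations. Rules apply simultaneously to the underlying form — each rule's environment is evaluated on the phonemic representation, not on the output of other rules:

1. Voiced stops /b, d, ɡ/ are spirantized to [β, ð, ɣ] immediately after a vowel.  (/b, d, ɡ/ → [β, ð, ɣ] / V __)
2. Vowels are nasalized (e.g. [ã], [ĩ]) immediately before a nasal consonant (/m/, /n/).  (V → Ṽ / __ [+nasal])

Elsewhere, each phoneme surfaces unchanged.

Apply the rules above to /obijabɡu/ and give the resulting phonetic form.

[oβijaβɡu]

/o/ — word-initial; rule 2 does not apply here → [o].
/b/ meets the environment for rule 1 (immediately after a vowel) → [β].
/i/ (between /b/ and /j/) fails the environment for rule 2, so it stays [i].
/a/ (between /j/ and /b/) is in the target of rule 2 but the environment (before a nasal consonant) is not met → [a].
Rule 1 applies to /b/ (between /a/ and /ɡ/: immediately after a vowel) → [β].
/ɡ/ (between /b/ and /u/) is in the target of rule 1 but the environment (immediately after a vowel) is not met → [ɡ].
/u/ (word-final): rule 2 targets it, but not before a nasal consonant → unchanged [u].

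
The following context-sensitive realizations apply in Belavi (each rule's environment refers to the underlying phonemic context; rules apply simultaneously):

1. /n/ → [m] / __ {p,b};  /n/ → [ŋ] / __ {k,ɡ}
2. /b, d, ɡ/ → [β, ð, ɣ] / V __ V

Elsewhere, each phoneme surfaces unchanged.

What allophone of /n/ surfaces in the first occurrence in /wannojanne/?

/n/ — between /a/ and /n/; rule 1 does not apply here → [n].

[n]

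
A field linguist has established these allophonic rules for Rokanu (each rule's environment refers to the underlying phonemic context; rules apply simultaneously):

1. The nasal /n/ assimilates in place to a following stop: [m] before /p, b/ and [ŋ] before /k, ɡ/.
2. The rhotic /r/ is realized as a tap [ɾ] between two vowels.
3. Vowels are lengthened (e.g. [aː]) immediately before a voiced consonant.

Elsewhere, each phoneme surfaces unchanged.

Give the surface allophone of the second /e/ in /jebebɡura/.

[eː]

/e/ — between /b/ and /b/, before a voiced consonant — surfaces as [eː] (rule 3).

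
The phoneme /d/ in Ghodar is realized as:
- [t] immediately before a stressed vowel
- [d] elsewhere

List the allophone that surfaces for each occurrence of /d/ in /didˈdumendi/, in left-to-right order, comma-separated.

[d], [d], [t], [d]

Occurrence 1 (position 1): no conditioning environment matches → elsewhere allophone [d].
Occurrence 2 (position 3): no conditioning environment matches → elsewhere allophone [d].
Occurrence 3 (position 4): immediately before a stressed vowel → [t].
Occurrence 4 (position 9): no conditioning environment matches → elsewhere allophone [d].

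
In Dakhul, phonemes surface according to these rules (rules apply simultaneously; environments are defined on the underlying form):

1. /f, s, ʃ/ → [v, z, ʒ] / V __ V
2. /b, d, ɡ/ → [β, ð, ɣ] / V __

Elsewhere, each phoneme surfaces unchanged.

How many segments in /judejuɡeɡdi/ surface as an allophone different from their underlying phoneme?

3

Segments that undergo a rule: /d/ → [ð] (rule 2); /ɡ/ → [ɣ] (rule 2); /ɡ/ → [ɣ] (rule 2).
All other segments surface unchanged.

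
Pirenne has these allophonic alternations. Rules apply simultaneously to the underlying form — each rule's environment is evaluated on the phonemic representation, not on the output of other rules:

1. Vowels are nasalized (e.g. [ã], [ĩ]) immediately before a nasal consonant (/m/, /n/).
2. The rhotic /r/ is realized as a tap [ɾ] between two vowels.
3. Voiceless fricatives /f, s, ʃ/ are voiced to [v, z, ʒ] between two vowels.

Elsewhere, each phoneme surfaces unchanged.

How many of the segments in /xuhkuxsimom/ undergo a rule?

2

Segments that undergo a rule: /i/ → [ĩ] (rule 1); /o/ → [õ] (rule 1).
All other segments surface unchanged.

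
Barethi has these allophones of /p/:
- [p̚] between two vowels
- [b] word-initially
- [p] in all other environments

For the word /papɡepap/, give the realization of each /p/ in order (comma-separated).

[b], [p], [p̚], [p]

Occurrence 1 (position 1): word-initially → [b].
Occurrence 2 (position 3): no conditioning environment matches → elsewhere allophone [p].
Occurrence 3 (position 6): between two vowels → [p̚].
Occurrence 4 (position 8): no conditioning environment matches → elsewhere allophone [p].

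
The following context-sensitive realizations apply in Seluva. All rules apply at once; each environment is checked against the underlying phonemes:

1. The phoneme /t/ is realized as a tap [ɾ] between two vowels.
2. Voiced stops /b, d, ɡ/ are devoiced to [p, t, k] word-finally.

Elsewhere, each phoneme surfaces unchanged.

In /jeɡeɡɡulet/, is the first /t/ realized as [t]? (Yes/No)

/t/ (word-final) fails the environment for rule 1, so it stays [t].
The actual realization is [t], which matches [t].

Yes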